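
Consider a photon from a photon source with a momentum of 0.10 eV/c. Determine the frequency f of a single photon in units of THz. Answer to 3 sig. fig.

24.2 THz

(h = 6.62607015e-34 J·s, c = 2.99792458e8 m/s, 1 eV = 1.602176634e-19 J.)
Convert to SI: p = 0.10 eV/c = 5.3443e-29 kg·m/s.
For a photon f = pc/h, so f = 2.418e13 Hz.
Converting to THz: f = 24.18 THz ≈ 24.2 THz.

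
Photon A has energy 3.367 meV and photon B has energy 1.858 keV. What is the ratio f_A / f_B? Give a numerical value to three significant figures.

1.81e-6

f_A = 8.141e11 Hz (from energy = 3.367 meV, via f = E/h).
f_B = 4.493e17 Hz (from energy = 1.858 keV, via f = E/h).
Ratio = 8.141e11 / 4.493e17 = 1.81e-6.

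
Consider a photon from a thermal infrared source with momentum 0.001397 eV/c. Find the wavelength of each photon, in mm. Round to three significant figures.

In SI units: p = 0.001397 eV/c = 7.4660 × 10^-31 kg·m/s.
The photon relation is λ = h/p, giving λ = 8.875 × 10^-4 m.
Converting to mm: λ = 0.8875 mm ≈ 0.888 mm.

0.888 mm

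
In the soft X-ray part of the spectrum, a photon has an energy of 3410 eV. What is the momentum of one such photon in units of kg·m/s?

Convert to SI: E = 3410 eV = 5.4634e-16 J.
Apply p = E/c: p = 1.822e-24 kg·m/s.
So p ≈ 1.82e-24 kg·m/s.

1.82e-24 kg·m/s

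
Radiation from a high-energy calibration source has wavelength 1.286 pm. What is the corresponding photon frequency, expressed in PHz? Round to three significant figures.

2.33·10^5 PHz

First convert: λ = 1.286 pm = 1.286·10^-12 m.
Apply f = c/λ: f = 2.331·10^20 Hz.
Converting to PHz: f = 233100 PHz ≈ 2.33·10^5 PHz.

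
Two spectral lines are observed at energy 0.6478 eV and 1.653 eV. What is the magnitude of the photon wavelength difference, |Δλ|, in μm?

1.16 μm

Using λ = hc/E: λ₁ = 1.9139 × 10^-6 m, λ₂ = 7.5006 × 10^-7 m.
|Δλ| = |1.9139 × 10^-6 − 7.5006 × 10^-7| = 1.16 × 10^-6 m = 1.16 μm.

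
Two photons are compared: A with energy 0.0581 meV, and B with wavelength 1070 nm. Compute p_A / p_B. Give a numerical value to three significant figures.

p_A = 3.105e-32 kg·m/s (from energy = 0.0581 meV, via p = E/c).
p_B = 6.193e-28 kg·m/s (from wavelength = 1070 nm, via p = h/λ).
Ratio = 3.105e-32 / 6.193e-28 = 5.01e-5.

5.01e-5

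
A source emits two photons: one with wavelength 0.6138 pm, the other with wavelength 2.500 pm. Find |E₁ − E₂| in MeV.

Using E = hc/λ: E₁ = 3.2363e-13 J, E₂ = 7.9458e-14 J.
|ΔE| = |3.2363e-13 − 7.9458e-14| = 2.44e-13 J = 1.52 MeV.

1.52 MeV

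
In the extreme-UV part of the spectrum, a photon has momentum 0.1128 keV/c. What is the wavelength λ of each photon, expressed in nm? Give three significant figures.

11.0 nm

First convert: p = 0.1128 keV/c = 6.0284 × 10^-26 kg·m/s.
Since λ = h/p for a photon, λ = 1.099 × 10^-8 m.
Converting to nm: λ = 10.99 nm ≈ 11.0 nm.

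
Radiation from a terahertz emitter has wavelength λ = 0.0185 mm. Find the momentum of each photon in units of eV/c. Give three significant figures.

Take h = 6.62607015 × 10^-34 J·s, c = 2.99792458 × 10^8 m/s, 1 eV = 1.602176634 × 10^-19 J.
First convert: λ = 0.0185 mm = 1.85 × 10^-5 m.
Apply p = h/λ: p = 3.582 × 10^-29 kg·m/s.
Converting to eV/c: p = 0.06702 eV/c ≈ 0.0670 eV/c.

0.0670 eV/c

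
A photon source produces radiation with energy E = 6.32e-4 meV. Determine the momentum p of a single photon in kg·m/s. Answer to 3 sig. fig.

Use c = 2.99792458e8 m/s, 1 eV = 1.602176634e-19 J.
Convert to SI: E = 6.32e-4 meV = 1.0126e-25 J.
The photon relation is p = E/c, giving p = 3.378e-34 kg·m/s.
So p ≈ 3.38e-34 kg·m/s.

3.38e-34 kg·m/s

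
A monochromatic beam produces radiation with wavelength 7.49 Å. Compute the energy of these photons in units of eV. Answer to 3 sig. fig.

In SI units: λ = 7.49 Å = 7.49e-10 m.
For a photon E = hc/λ, so E = 2.652e-16 J.
Converting to eV: E = 1655 eV ≈ 1660 eV.

1660 eV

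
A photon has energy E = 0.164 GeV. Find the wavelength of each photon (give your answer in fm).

7.56 fm

Take h = 6.62607015e-34 J·s, c = 2.99792458e8 m/s, 1 eV = 1.602176634e-19 J.
In SI units: E = 0.164 GeV = 2.6276e-11 J.
Apply λ = hc/E: λ = 7.560e-15 m.
Converting to fm: λ = 7.560 fm ≈ 7.56 fm.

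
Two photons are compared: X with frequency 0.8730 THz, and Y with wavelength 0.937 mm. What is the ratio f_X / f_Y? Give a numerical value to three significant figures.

2.73

f_X = 8.730e11 Hz (from frequency = 0.8730 THz, via f given directly).
f_Y = 3.199e11 Hz (from wavelength = 0.937 mm, via f = c/λ).
Ratio = 8.730e11 / 3.199e11 = 2.73.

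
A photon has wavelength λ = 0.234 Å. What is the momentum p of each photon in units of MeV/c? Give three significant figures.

0.0530 MeV/c

First convert: λ = 0.234 Å = 2.34·10^-11 m.
Apply p = h/λ: p = 2.832·10^-23 kg·m/s.
Converting to MeV/c: p = 0.05298 MeV/c ≈ 0.0530 MeV/c.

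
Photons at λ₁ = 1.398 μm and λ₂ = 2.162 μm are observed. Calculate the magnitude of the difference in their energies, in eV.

Using E = hc/λ: E₁ = 1.4209e-19 J, E₂ = 9.1880e-20 J.
|ΔE| = |1.4209e-19 − 9.1880e-20| = 5.02e-20 J = 0.313 eV.

0.313 eV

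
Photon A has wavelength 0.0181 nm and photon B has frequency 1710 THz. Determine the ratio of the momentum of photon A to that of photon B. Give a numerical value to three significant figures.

p_A = 3.661e-23 kg·m/s (from wavelength = 0.0181 nm, via p = h/λ).
p_B = 3.779e-27 kg·m/s (from frequency = 1710 THz, via p = hf/c).
Ratio = 3.661e-23 / 3.779e-27 = 9690.

9690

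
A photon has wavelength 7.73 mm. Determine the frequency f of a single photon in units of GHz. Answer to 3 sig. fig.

Take c = 2.99792458·10^8 m/s.
First convert: λ = 7.73 mm = 0.00773 m.
The photon relation is f = c/λ, giving f = 3.878·10^10 Hz.
Converting to GHz: f = 38.78 GHz ≈ 38.8 GHz.

38.8 GHz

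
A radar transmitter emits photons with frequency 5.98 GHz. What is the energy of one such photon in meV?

First convert: f = 5.98 GHz = 5.98e9 Hz.
The photon relation is E = hf, giving E = 3.962e-24 J.
Converting to meV: E = 0.02473 meV ≈ 0.0247 meV.

0.0247 meV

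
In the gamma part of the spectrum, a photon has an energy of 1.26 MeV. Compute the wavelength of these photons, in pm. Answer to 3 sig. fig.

0.984 pm

Take h = 6.62607015e-34 J·s, c = 2.99792458e8 m/s, 1 eV = 1.602176634e-19 J.
Convert to SI: E = 1.26 MeV = 2.0187e-13 J.
The photon relation is λ = hc/E, giving λ = 9.840e-13 m.
Converting to pm: λ = 0.9840 pm ≈ 0.984 pm.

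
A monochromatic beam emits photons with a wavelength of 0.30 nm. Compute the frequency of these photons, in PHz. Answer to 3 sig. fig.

First convert: λ = 0.30 nm = 3.0 × 10^-10 m.
Since f = c/λ for a photon, f = 9.993 × 10^17 Hz.
Converting to PHz: f = 999.3 PHz ≈ 999 PHz.

999 PHz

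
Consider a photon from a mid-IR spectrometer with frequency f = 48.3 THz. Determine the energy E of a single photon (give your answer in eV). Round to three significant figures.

0.200 eV

In SI units: f = 48.3 THz = 4.83·10^13 Hz.
The photon relation is E = hf, giving E = 3.200·10^-20 J.
Converting to eV: E = 0.1998 eV ≈ 0.200 eV.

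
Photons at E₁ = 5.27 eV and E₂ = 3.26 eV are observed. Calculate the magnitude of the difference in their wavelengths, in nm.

145 nm

Using λ = hc/E: λ₁ = 2.353 × 10^-7 m, λ₂ = 3.803 × 10^-7 m.
|Δλ| = |2.353 × 10^-7 − 3.803 × 10^-7| = 1.45 × 10^-7 m = 145 nm.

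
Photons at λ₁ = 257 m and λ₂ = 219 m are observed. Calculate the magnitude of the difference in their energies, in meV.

Using E = hc/λ: E₁ = 7.729e-28 J, E₂ = 9.071e-28 J.
|ΔE| = |7.729e-28 − 9.071e-28| = 1.34e-28 J = 8.37e-7 meV.

8.37e-7 meV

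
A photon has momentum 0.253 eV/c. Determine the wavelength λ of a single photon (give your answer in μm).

4.90 μm

(h = 6.62607015e-34 J·s, c = 2.99792458e8 m/s, 1 eV = 1.602176634e-19 J.)
Convert to SI: p = 0.253 eV/c = 1.3521e-28 kg·m/s.
Since λ = h/p for a photon, λ = 4.901e-6 m.
Converting to μm: λ = 4.901 μm ≈ 4.90 μm.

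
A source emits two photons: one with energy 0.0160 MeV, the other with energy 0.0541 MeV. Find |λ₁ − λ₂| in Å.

0.546 Å

Using λ = hc/E: λ₁ = 7.749e-11 m, λ₂ = 2.292e-11 m.
|Δλ| = |7.749e-11 − 2.292e-11| = 5.46e-11 m = 0.546 Å.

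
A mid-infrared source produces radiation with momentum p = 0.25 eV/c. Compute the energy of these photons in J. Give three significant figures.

Use c = 2.99792458e8 m/s, 1 eV = 1.602176634e-19 J.
First convert: p = 0.25 eV/c = 1.3361e-28 kg·m/s.
The photon relation is E = pc, giving E = 4.005e-20 J.
So E ≈ 4.01e-20 J.

4.01e-20 J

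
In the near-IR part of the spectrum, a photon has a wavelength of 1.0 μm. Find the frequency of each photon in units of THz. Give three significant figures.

300 THz

Use c = 2.99792458·10^8 m/s.
In SI units: λ = 1.0 μm = 1.0·10^-6 m.
The photon relation is f = c/λ, giving f = 2.998·10^14 Hz.
Converting to THz: f = 299.8 THz ≈ 300 THz.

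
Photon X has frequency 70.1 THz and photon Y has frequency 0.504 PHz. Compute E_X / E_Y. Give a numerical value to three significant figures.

0.139

E_X = 4.645e-20 J (from frequency = 70.1 THz, via E = hf).
E_Y = 3.340e-19 J (from frequency = 0.504 PHz, via E = hf).
Ratio = 4.645e-20 / 3.340e-19 = 0.139.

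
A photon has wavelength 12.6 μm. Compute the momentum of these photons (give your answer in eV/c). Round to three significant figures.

0.0984 eV/c

(h = 6.62607015e-34 J·s, c = 2.99792458e8 m/s, 1 eV = 1.602176634e-19 J.)
First convert: λ = 12.6 μm = 1.26e-5 m.
The photon relation is p = h/λ, giving p = 5.259e-29 kg·m/s.
Converting to eV/c: p = 0.09840 eV/c ≈ 0.0984 eV/c.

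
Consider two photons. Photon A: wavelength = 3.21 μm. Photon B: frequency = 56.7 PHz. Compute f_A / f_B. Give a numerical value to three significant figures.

1.65e-3

f_A = 9.339e13 Hz (from wavelength = 3.21 μm, via f = c/λ).
f_B = 5.670e16 Hz (from frequency = 56.7 PHz, via f given directly).
Ratio = 9.339e13 / 5.670e16 = 1.65e-3.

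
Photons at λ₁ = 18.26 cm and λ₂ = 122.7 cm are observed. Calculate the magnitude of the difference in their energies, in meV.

Using E = hc/λ: E₁ = 1.0879 × 10^-24 J, E₂ = 1.6189 × 10^-25 J.
|ΔE| = |1.0879 × 10^-24 − 1.6189 × 10^-25| = 9.26 × 10^-25 J = 5.78 × 10^-3 meV.

5.78 × 10^-3 meV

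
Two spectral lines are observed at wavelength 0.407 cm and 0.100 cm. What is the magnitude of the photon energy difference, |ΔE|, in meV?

0.935 meV

Using E = hc/λ: E₁ = 4.881 × 10^-23 J, E₂ = 1.986 × 10^-22 J.
|ΔE| = |4.881 × 10^-23 − 1.986 × 10^-22| = 1.50 × 10^-22 J = 0.935 meV.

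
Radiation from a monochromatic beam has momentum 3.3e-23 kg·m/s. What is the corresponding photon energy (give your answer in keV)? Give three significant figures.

The photon relation is E = pc, giving E = 9.893e-15 J.
Converting to keV: E = 61.75 keV ≈ 61.7 keV.

61.7 keV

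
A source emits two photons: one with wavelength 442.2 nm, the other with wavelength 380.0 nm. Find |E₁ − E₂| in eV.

0.459 eV

Using E = hc/λ: E₁ = 4.4922e-19 J, E₂ = 5.2275e-19 J.
|ΔE| = |4.4922e-19 − 5.2275e-19| = 7.35e-20 J = 0.459 eV.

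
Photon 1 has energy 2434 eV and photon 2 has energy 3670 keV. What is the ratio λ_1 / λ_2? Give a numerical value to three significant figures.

1510

λ_1 = 5.094e-10 m (from energy = 2434 eV, via λ = hc/E).
λ_2 = 3.378e-13 m (from energy = 3670 keV, via λ = hc/E).
Ratio = 5.094e-10 / 3.378e-13 = 1510.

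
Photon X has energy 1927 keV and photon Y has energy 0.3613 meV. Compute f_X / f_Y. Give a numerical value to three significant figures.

f_X = 4.659e20 Hz (from energy = 1927 keV, via f = E/h).
f_Y = 8.736e10 Hz (from energy = 0.3613 meV, via f = E/h).
Ratio = 4.659e20 / 8.736e10 = 5.33e9.

5.33e9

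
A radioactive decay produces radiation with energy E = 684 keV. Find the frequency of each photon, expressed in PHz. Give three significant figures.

1.65 × 10^5 PHz

Use h = 6.62607015 × 10^-34 J·s, 1 eV = 1.602176634 × 10^-19 J.
First convert: E = 684 keV = 1.0959 × 10^-13 J.
The photon relation is f = E/h, giving f = 1.654 × 10^20 Hz.
Converting to PHz: f = 165400 PHz ≈ 1.65 × 10^5 PHz.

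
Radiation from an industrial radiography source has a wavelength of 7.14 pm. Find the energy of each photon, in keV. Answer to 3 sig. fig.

174 keV

First convert: λ = 7.14 pm = 7.14e-12 m.
Since E = hc/λ for a photon, E = 2.782e-14 J.
Converting to keV: E = 173.6 keV ≈ 174 keV.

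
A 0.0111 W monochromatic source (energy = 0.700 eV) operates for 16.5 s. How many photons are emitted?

Total energy: E_total = P·t = 0.0111 × 16.5 = 0.1832 J.
Per-photon energy: E = 1.122 × 10^-19 J.
N = E_total / E_photon = 1.63 × 10^18.

1.63 × 10^18 photons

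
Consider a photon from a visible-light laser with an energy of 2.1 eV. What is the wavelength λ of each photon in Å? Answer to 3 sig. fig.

5900 Å

Take h = 6.62607015·10^-34 J·s, c = 2.99792458·10^8 m/s, 1 eV = 1.602176634·10^-19 J.
First convert: E = 2.1 eV = 3.3646·10^-19 J.
For a photon λ = hc/E, so λ = 5.904·10^-7 m.
Converting to Å: λ = 5904 Å ≈ 5900 Å.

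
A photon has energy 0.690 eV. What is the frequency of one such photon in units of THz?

167 THz

(h = 6.62607015e-34 J·s, 1 eV = 1.602176634e-19 J.)
Convert to SI: E = 0.690 eV = 1.1055e-19 J.
The photon relation is f = E/h, giving f = 1.668e14 Hz.
Converting to THz: f = 166.8 THz ≈ 167 THz.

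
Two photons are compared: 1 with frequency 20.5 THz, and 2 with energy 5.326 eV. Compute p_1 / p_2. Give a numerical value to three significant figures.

p_1 = 4.531 × 10^-29 kg·m/s (from frequency = 20.5 THz, via p = hf/c).
p_2 = 2.846 × 10^-27 kg·m/s (from energy = 5.326 eV, via p = E/c).
Ratio = 4.531 × 10^-29 / 2.846 × 10^-27 = 0.0159.

0.0159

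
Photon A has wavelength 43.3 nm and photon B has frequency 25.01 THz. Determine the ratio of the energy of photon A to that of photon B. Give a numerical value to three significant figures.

E_A = 4.588e-18 J (from wavelength = 43.3 nm, via E = hc/λ).
E_B = 1.657e-20 J (from frequency = 25.01 THz, via E = hf).
Ratio = 4.588e-18 / 1.657e-20 = 277.

277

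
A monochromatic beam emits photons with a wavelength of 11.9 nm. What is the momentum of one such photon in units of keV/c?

0.104 keV/c

Take h = 6.62607015e-34 J·s, c = 2.99792458e8 m/s, 1 eV = 1.602176634e-19 J.
In SI units: λ = 11.9 nm = 1.19e-8 m.
The photon relation is p = h/λ, giving p = 5.568e-26 kg·m/s.
Converting to keV/c: p = 0.1042 keV/c ≈ 0.104 keV/c.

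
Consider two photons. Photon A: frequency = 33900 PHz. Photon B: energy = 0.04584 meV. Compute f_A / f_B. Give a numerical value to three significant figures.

f_A = 3.390 × 10^19 Hz (from frequency = 33900 PHz, via f given directly).
f_B = 1.108 × 10^10 Hz (from energy = 0.04584 meV, via f = E/h).
Ratio = 3.390 × 10^19 / 1.108 × 10^10 = 3.06 × 10^9.

3.06 × 10^9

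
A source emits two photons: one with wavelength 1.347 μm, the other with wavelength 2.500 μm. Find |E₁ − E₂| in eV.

0.425 eV

Using E = hc/λ: E₁ = 1.4747 × 10^-19 J, E₂ = 7.9458 × 10^-20 J.
|ΔE| = |1.4747 × 10^-19 − 7.9458 × 10^-20| = 6.80 × 10^-20 J = 0.425 eV.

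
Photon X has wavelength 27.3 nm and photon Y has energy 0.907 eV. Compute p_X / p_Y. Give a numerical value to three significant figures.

p_X = 2.427e-26 kg·m/s (from wavelength = 27.3 nm, via p = h/λ).
p_Y = 4.847e-28 kg·m/s (from energy = 0.907 eV, via p = E/c).
Ratio = 2.427e-26 / 4.847e-28 = 50.1.

50.1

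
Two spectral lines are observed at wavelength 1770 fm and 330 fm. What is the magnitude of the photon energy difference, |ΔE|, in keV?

Using E = hc/λ: E₁ = 1.122 × 10^-13 J, E₂ = 6.020 × 10^-13 J.
|ΔE| = |1.122 × 10^-13 − 6.020 × 10^-13| = 4.90 × 10^-13 J = 3060 keV.

3060 keV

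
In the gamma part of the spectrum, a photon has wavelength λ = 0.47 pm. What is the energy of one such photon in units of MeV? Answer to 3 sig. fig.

2.64 MeV

First convert: λ = 0.47 pm = 4.7·10^-13 m.
Since E = hc/λ for a photon, E = 4.226·10^-13 J.
Converting to MeV: E = 2.638 MeV ≈ 2.64 MeV.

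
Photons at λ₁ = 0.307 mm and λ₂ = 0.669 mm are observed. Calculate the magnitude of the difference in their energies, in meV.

Using E = hc/λ: E₁ = 6.471 × 10^-22 J, E₂ = 2.969 × 10^-22 J.
|ΔE| = |6.471 × 10^-22 − 2.969 × 10^-22| = 3.50 × 10^-22 J = 2.19 meV.

2.19 meV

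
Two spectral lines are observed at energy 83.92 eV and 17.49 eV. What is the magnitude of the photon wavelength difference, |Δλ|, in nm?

56.1 nm

Using λ = hc/E: λ₁ = 1.4774 × 10^-8 m, λ₂ = 7.0889 × 10^-8 m.
|Δλ| = |1.4774 × 10^-8 − 7.0889 × 10^-8| = 5.61 × 10^-8 m = 56.1 nm.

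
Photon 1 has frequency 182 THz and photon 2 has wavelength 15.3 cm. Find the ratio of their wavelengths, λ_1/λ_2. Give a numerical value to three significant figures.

λ_1 = 1.647e-6 m (from frequency = 182 THz, via λ = c/f).
λ_2 = 0.1530 m (from wavelength = 15.3 cm, via λ given directly).
Ratio = 1.647e-6 / 0.1530 = 1.08e-5.

1.08e-5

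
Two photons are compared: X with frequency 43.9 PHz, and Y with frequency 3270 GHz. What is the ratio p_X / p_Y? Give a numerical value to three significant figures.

p_X = 9.703e-26 kg·m/s (from frequency = 43.9 PHz, via p = hf/c).
p_Y = 7.227e-30 kg·m/s (from frequency = 3270 GHz, via p = hf/c).
Ratio = 9.703e-26 / 7.227e-30 = 1.34e4.

1.34e4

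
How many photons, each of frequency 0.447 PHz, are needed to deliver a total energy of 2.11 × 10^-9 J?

Per-photon energy: E = 2.962 × 10^-19 J (from frequency = 0.447 PHz).
N = E_total / E_photon = 2.11 × 10^-9 J / 2.962 × 10^-19 J = 7.12 × 10^9.

7.12 × 10^9 photons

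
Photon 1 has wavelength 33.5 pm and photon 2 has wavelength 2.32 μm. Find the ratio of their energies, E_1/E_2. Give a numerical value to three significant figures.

6.93 × 10^4

E_1 = 5.930 × 10^-15 J (from wavelength = 33.5 pm, via E = hc/λ).
E_2 = 8.562 × 10^-20 J (from wavelength = 2.32 μm, via E = hc/λ).
Ratio = 5.930 × 10^-15 / 8.562 × 10^-20 = 6.93 × 10^4.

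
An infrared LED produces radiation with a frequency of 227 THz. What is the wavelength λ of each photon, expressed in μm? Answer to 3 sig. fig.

Take c = 2.99792458e8 m/s.
Convert to SI: f = 227 THz = 2.27e14 Hz.
The photon relation is λ = c/f, giving λ = 1.321e-6 m.
Converting to μm: λ = 1.321 μm ≈ 1.32 μm.

1.32 μm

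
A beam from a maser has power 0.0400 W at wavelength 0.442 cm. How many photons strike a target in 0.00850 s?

7.57e18 photons

Total energy: E_total = P·t = 0.0400 × 0.00850 = 3.400e-4 J.
Per-photon energy: E = 4.494e-23 J.
N = E_total / E_photon = 7.57e18.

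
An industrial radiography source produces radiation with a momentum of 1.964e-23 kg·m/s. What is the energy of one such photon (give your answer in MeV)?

0.0367 MeV

Use c = 2.99792458e8 m/s, 1 eV = 1.602176634e-19 J.
Apply E = pc: E = 5.888e-15 J.
Converting to MeV: E = 0.03675 MeV ≈ 0.0367 MeV.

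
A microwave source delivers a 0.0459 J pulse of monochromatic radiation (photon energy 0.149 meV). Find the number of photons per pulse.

1.92·10^21 photons

Per-photon energy: E = 2.387·10^-23 J (from energy = 0.149 meV).
N = E_total / E_photon = 0.0459 J / 2.387·10^-23 J = 1.92·10^21.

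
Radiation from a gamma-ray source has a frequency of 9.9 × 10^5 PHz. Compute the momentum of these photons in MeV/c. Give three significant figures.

(h = 6.62607015 × 10^-34 J·s, c = 2.99792458 × 10^8 m/s, 1 eV = 1.602176634 × 10^-19 J.)
First convert: f = 9.9 × 10^5 PHz = 9.9 × 10^20 Hz.
For a photon p = hf/c, so p = 2.188 × 10^-21 kg·m/s.
Converting to MeV/c: p = 4.094 MeV/c ≈ 4.09 MeV/c.

4.09 MeV/c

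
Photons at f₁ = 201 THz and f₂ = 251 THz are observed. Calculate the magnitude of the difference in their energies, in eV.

Using E = hf: E₁ = 1.332 × 10^-19 J, E₂ = 1.663 × 10^-19 J.
|ΔE| = |1.332 × 10^-19 − 1.663 × 10^-19| = 3.31 × 10^-20 J = 0.207 eV.

0.207 eV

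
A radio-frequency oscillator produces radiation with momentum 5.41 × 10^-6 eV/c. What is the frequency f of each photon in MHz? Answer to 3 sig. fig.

1310 MHz

Use h = 6.62607015 × 10^-34 J·s, c = 2.99792458 × 10^8 m/s, 1 eV = 1.602176634 × 10^-19 J.
First convert: p = 5.41 × 10^-6 eV/c = 2.8913 × 10^-33 kg·m/s.
Since f = pc/h for a photon, f = 1.308 × 10^9 Hz.
Converting to MHz: f = 1308 MHz ≈ 1310 MHz.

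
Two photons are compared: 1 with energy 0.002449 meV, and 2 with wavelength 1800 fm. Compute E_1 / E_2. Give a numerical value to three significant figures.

E_1 = 3.924 × 10^-25 J (from energy = 0.002449 meV, via E given directly).
E_2 = 1.104 × 10^-13 J (from wavelength = 1800 fm, via E = hc/λ).
Ratio = 3.924 × 10^-25 / 1.104 × 10^-13 = 3.56 × 10^-12.

3.56 × 10^-12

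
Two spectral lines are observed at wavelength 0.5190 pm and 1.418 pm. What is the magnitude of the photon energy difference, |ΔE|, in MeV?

1.51 MeV

Using E = hc/λ: E₁ = 3.8274e-13 J, E₂ = 1.4009e-13 J.
|ΔE| = |3.8274e-13 − 1.4009e-13| = 2.43e-13 J = 1.51 MeV.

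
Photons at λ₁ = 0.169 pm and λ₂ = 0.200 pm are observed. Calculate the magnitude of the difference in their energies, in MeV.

1.14 MeV

Using E = hc/λ: E₁ = 1.175·10^-12 J, E₂ = 9.932·10^-13 J.
|ΔE| = |1.175·10^-12 − 9.932·10^-13| = 1.82·10^-13 J = 1.14 MeV.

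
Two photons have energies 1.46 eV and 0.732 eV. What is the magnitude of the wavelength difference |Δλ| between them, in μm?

Using λ = hc/E: λ₁ = 8.492 × 10^-7 m, λ₂ = 1.694 × 10^-6 m.
|Δλ| = |8.492 × 10^-7 − 1.694 × 10^-6| = 8.45 × 10^-7 m = 0.845 μm.

0.845 μm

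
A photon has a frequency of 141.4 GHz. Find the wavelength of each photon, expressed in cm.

0.212 cm

Use c = 2.99792458·10^8 m/s.
Convert to SI: f = 141.4 GHz = 1.414·10^11 Hz.
Since λ = c/f for a photon, λ = 0.002120 m.
Converting to cm: λ = 0.2120 cm ≈ 0.212 cm.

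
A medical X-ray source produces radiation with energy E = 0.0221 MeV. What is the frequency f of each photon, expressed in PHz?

5340 PHz

In SI units: E = 0.0221 MeV = 3.5408 × 10^-15 J.
Since f = E/h for a photon, f = 5.344 × 10^18 Hz.
Converting to PHz: f = 5344 PHz ≈ 5340 PHz.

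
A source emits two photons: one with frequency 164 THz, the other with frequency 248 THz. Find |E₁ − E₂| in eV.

Using E = hf: E₁ = 1.087e-19 J, E₂ = 1.643e-19 J.
|ΔE| = |1.087e-19 − 1.643e-19| = 5.57e-20 J = 0.347 eV.

0.347 eV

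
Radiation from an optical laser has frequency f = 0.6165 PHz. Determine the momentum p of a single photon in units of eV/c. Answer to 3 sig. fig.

(h = 6.62607015 × 10^-34 J·s, c = 2.99792458 × 10^8 m/s, 1 eV = 1.602176634 × 10^-19 J.)
Convert to SI: f = 0.6165 PHz = 6.165 × 10^14 Hz.
For a photon p = hf/c, so p = 1.363 × 10^-27 kg·m/s.
Converting to eV/c: p = 2.550 eV/c ≈ 2.55 eV/c.

2.55 eV/c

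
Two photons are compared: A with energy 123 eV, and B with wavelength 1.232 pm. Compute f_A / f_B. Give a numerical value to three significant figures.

f_A = 2.974e16 Hz (from energy = 123 eV, via f = E/h).
f_B = 2.433e20 Hz (from wavelength = 1.232 pm, via f = c/λ).
Ratio = 2.974e16 / 2.433e20 = 1.22e-4.

1.22e-4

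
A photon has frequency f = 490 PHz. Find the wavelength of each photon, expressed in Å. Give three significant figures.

6.12 Å

Take c = 2.99792458e8 m/s.
In SI units: f = 490 PHz = 4.9e17 Hz.
The photon relation is λ = c/f, giving λ = 6.118e-10 m.
Converting to Å: λ = 6.118 Å ≈ 6.12 Å.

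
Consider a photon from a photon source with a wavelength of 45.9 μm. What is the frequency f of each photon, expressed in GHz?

Use c = 2.99792458e8 m/s.
First convert: λ = 45.9 μm = 4.59e-5 m.
For a photon f = c/λ, so f = 6.531e12 Hz.
Converting to GHz: f = 6531 GHz ≈ 6530 GHz.

6530 GHz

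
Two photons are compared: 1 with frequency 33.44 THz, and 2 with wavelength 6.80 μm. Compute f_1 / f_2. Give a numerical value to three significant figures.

f_1 = 3.344e13 Hz (from frequency = 33.44 THz, via f given directly).
f_2 = 4.409e13 Hz (from wavelength = 6.80 μm, via f = c/λ).
Ratio = 3.344e13 / 4.409e13 = 0.758.

0.758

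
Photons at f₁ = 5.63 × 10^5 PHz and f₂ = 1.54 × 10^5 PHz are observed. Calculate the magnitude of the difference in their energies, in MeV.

Using E = hf: E₁ = 3.730 × 10^-13 J, E₂ = 1.020 × 10^-13 J.
|ΔE| = |3.730 × 10^-13 − 1.020 × 10^-13| = 2.71 × 10^-13 J = 1.69 MeV.

1.69 MeV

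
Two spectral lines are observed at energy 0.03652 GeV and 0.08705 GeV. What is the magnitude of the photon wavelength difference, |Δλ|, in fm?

19.7 fm

Using λ = hc/E: λ₁ = 3.3950 × 10^-14 m, λ₂ = 1.4243 × 10^-14 m.
|Δλ| = |3.3950 × 10^-14 − 1.4243 × 10^-14| = 1.97 × 10^-14 m = 19.7 fm.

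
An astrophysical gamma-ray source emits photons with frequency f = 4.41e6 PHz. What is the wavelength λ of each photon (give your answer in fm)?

68.0 fm

Take c = 2.99792458e8 m/s.
Convert to SI: f = 4.41e6 PHz = 4.41e21 Hz.
Since λ = c/f for a photon, λ = 6.798e-14 m.
Converting to fm: λ = 67.98 fm ≈ 68.0 fm.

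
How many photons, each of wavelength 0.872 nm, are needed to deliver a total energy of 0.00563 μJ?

Per-photon energy: E = 2.278 × 10^-16 J (from wavelength = 0.872 nm).
N = E_total / E_photon = 5.63 × 10^-9 J / 2.278 × 10^-16 J = 2.47 × 10^7.

2.47 × 10^7 photons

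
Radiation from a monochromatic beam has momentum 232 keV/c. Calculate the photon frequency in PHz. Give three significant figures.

5.61e4 PHz

(h = 6.62607015e-34 J·s, c = 2.99792458e8 m/s, 1 eV = 1.602176634e-19 J.)
In SI units: p = 232 keV/c = 1.2399e-22 kg·m/s.
For a photon f = pc/h, so f = 5.610e19 Hz.
Converting to PHz: f = 56100 PHz ≈ 5.61e4 PHz.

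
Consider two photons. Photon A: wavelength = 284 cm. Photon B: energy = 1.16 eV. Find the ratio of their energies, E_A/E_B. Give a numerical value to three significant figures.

3.76 × 10^-7

E_A = 6.995 × 10^-26 J (from wavelength = 284 cm, via E = hc/λ).
E_B = 1.859 × 10^-19 J (from energy = 1.16 eV, via E given directly).
Ratio = 6.995 × 10^-26 / 1.859 × 10^-19 = 3.76 × 10^-7.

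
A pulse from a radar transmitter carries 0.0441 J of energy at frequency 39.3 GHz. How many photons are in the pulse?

Per-photon energy: E = 2.604e-23 J (from frequency = 39.3 GHz).
N = E_total / E_photon = 0.0441 J / 2.604e-23 J = 1.69e21.

1.69e21 photons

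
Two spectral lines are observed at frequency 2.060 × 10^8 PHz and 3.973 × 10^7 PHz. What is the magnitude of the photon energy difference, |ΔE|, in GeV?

Using E = hf: E₁ = 1.3650 × 10^-10 J, E₂ = 2.6325 × 10^-11 J.
|ΔE| = |1.3650 × 10^-10 − 2.6325 × 10^-11| = 1.10 × 10^-10 J = 0.688 GeV.

0.688 GeV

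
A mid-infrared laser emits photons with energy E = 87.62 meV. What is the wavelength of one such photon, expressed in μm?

First convert: E = 87.62 meV = 1.4038·10^-20 J.
Since λ = hc/E for a photon, λ = 1.415·10^-5 m.
Converting to μm: λ = 14.15 μm ≈ 14.2 μm.

14.2 μm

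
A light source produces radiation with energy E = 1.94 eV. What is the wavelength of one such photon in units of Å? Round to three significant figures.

6390 Å

Use h = 6.62607015e-34 J·s, c = 2.99792458e8 m/s, 1 eV = 1.602176634e-19 J.
First convert: E = 1.94 eV = 3.1082e-19 J.
The photon relation is λ = hc/E, giving λ = 6.391e-7 m.
Converting to Å: λ = 6391 Å ≈ 6390 Å.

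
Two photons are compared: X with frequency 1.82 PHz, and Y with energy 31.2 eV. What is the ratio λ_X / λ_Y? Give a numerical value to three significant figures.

4.15

λ_X = 1.647·10^-7 m (from frequency = 1.82 PHz, via λ = c/f).
λ_Y = 3.974·10^-8 m (from energy = 31.2 eV, via λ = hc/E).
Ratio = 1.647·10^-7 / 3.974·10^-8 = 4.15.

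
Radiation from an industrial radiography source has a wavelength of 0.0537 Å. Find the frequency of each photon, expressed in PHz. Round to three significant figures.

(c = 2.99792458 × 10^8 m/s.)
In SI units: λ = 0.0537 Å = 5.37 × 10^-12 m.
The photon relation is f = c/λ, giving f = 5.583 × 10^19 Hz.
Converting to PHz: f = 55830 PHz ≈ 5.58 × 10^4 PHz.

5.58 × 10^4 PHz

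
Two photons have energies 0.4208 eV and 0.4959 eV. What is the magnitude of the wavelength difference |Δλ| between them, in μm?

Using λ = hc/E: λ₁ = 2.9464e-6 m, λ₂ = 2.5002e-6 m.
|Δλ| = |2.9464e-6 − 2.5002e-6| = 4.46e-7 m = 0.446 μm.

0.446 μm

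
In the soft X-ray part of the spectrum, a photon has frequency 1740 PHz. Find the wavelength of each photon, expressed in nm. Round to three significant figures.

0.172 nm

First convert: f = 1740 PHz = 1.74e18 Hz.
For a photon λ = c/f, so λ = 1.723e-10 m.
Converting to nm: λ = 0.1723 nm ≈ 0.172 nm.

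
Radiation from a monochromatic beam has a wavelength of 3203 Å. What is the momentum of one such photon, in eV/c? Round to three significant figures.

Use h = 6.62607015 × 10^-34 J·s, c = 2.99792458 × 10^8 m/s, 1 eV = 1.602176634 × 10^-19 J.
First convert: λ = 3203 Å = 3.203 × 10^-7 m.
For a photon p = h/λ, so p = 2.069 × 10^-27 kg·m/s.
Converting to eV/c: p = 3.871 eV/c ≈ 3.87 eV/c.

3.87 eV/c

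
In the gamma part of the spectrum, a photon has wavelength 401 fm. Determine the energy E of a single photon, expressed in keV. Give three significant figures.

(h = 6.62607015e-34 J·s, c = 2.99792458e8 m/s, 1 eV = 1.602176634e-19 J.)
Convert to SI: λ = 401 fm = 4.01e-13 m.
The photon relation is E = hc/λ, giving E = 4.954e-13 J.
Converting to keV: E = 3092 keV ≈ 3090 keV.

3090 keV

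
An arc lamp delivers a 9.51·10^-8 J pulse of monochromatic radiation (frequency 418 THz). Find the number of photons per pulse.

3.43·10^11 photons

Per-photon energy: E = 2.770·10^-19 J (from frequency = 418 THz).
N = E_total / E_photon = 9.51·10^-8 J / 2.770·10^-19 J = 3.43·10^11.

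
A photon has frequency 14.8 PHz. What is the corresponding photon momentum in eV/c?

Take h = 6.62607015e-34 J·s, c = 2.99792458e8 m/s, 1 eV = 1.602176634e-19 J.
Convert to SI: f = 14.8 PHz = 1.48e16 Hz.
Since p = hf/c for a photon, p = 3.271e-26 kg·m/s.
Converting to eV/c: p = 61.21 eV/c ≈ 61.2 eV/c.

61.2 eV/c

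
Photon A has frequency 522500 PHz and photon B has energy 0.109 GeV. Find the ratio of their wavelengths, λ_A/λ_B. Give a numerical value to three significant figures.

50.4

λ_A = 5.738 × 10^-13 m (from frequency = 522500 PHz, via λ = c/f).
λ_B = 1.137 × 10^-14 m (from energy = 0.109 GeV, via λ = hc/E).
Ratio = 5.738 × 10^-13 / 1.137 × 10^-14 = 50.4.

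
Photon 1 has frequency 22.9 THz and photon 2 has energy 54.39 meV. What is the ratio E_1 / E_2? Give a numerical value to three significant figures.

1.74

E_1 = 1.517·10^-20 J (from frequency = 22.9 THz, via E = hf).
E_2 = 8.714·10^-21 J (from energy = 54.39 meV, via E given directly).
Ratio = 1.517·10^-20 / 8.714·10^-21 = 1.74.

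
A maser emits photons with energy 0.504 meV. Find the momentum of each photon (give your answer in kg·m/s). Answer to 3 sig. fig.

First convert: E = 0.504 meV = 8.0750e-23 J.
Apply p = E/c: p = 2.694e-31 kg·m/s.
So p ≈ 2.69e-31 kg·m/s.

2.69e-31 kg·m/s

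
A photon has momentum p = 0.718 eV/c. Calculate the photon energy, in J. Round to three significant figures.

1.15·10^-19 J

Take c = 2.99792458·10^8 m/s, 1 eV = 1.602176634·10^-19 J.
First convert: p = 0.718 eV/c = 3.8372·10^-28 kg·m/s.
For a photon E = pc, so E = 1.150·10^-19 J.
So E ≈ 1.15·10^-19 J.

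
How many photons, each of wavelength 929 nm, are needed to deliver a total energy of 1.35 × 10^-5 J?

Per-photon energy: E = 2.138 × 10^-19 J (from wavelength = 929 nm).
N = E_total / E_photon = 1.35 × 10^-5 J / 2.138 × 10^-19 J = 6.31 × 10^13.

6.31 × 10^13 photons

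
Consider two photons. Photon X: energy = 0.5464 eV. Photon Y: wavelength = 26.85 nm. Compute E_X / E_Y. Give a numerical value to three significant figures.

0.0118

E_X = 8.754 × 10^-20 J (from energy = 0.5464 eV, via E given directly).
E_Y = 7.398 × 10^-18 J (from wavelength = 26.85 nm, via E = hc/λ).
Ratio = 8.754 × 10^-20 / 7.398 × 10^-18 = 0.0118.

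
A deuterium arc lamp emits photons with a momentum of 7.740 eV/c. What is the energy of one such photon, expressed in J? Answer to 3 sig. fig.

Take c = 2.99792458·10^8 m/s, 1 eV = 1.602176634·10^-19 J.
Convert to SI: p = 7.740 eV/c = 4.1365·10^-27 kg·m/s.
The photon relation is E = pc, giving E = 1.240·10^-18 J.
So E ≈ 1.24·10^-18 J.

1.24·10^-18 J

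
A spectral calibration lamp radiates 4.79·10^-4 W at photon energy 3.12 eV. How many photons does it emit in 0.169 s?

Total energy: E_total = P·t = 4.79·10^-4 × 0.169 = 8.095·10^-5 J.
Per-photon energy: E = 4.999·10^-19 J.
N = E_total / E_photon = 1.62·10^14.

1.62·10^14 photons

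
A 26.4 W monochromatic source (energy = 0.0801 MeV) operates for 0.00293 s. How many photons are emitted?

Total energy: E_total = P·t = 26.4 × 0.00293 = 0.07735 J.
Per-photon energy: E = 1.283e-14 J.
N = E_total / E_photon = 6.03e12.

6.03e12 photons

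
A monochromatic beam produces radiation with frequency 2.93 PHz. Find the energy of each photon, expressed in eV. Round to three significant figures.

12.1 eV

Take h = 6.62607015 × 10^-34 J·s, 1 eV = 1.602176634 × 10^-19 J.
In SI units: f = 2.93 PHz = 2.93 × 10^15 Hz.
Apply E = hf: E = 1.941 × 10^-18 J.
Converting to eV: E = 12.12 eV ≈ 12.1 eV.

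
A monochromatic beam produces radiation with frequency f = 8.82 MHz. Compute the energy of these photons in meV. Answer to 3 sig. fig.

(h = 6.62607015e-34 J·s, 1 eV = 1.602176634e-19 J.)
Convert to SI: f = 8.82 MHz = 8.82e6 Hz.
The photon relation is E = hf, giving E = 5.844e-27 J.
Converting to meV: E = 3.648e-5 meV ≈ 3.65e-5 meV.

3.65e-5 meV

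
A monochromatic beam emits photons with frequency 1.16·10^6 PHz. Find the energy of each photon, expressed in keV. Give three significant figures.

In SI units: f = 1.16·10^6 PHz = 1.16·10^21 Hz.
For a photon E = hf, so E = 7.686·10^-13 J.
Converting to keV: E = 4797 keV ≈ 4800 keV.

4800 keV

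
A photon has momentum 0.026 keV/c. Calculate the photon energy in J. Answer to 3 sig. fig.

4.17 × 10^-18 J

(c = 2.99792458 × 10^8 m/s, 1 eV = 1.602176634 × 10^-19 J.)
Convert to SI: p = 0.026 keV/c = 1.3895 × 10^-26 kg·m/s.
The photon relation is E = pc, giving E = 4.166 × 10^-18 J.
So E ≈ 4.17 × 10^-18 J.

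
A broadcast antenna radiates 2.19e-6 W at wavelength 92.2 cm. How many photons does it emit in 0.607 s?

Total energy: E_total = P·t = 2.19e-6 × 0.607 = 1.329e-6 J.
Per-photon energy: E = 2.154e-25 J.
N = E_total / E_photon = 6.17e18.

6.17e18 photons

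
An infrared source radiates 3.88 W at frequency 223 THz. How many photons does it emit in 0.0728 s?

Total energy: E_total = P·t = 3.88 × 0.0728 = 0.2825 J.
Per-photon energy: E = 1.478·10^-19 J.
N = E_total / E_photon = 1.91·10^18.

1.91·10^18 photons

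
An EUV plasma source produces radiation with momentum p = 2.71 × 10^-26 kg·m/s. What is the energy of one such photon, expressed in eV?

50.7 eV

Use c = 2.99792458 × 10^8 m/s, 1 eV = 1.602176634 × 10^-19 J.
For a photon E = pc, so E = 8.124 × 10^-18 J.
Converting to eV: E = 50.71 eV ≈ 50.7 eV.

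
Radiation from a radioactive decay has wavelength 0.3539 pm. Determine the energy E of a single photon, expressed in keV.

Use h = 6.62607015 × 10^-34 J·s, c = 2.99792458 × 10^8 m/s, 1 eV = 1.602176634 × 10^-19 J.
Convert to SI: λ = 0.3539 pm = 3.539 × 10^-13 m.
Apply E = hc/λ: E = 5.613 × 10^-13 J.
Converting to keV: E = 3503 keV ≈ 3500 keV.

3500 keV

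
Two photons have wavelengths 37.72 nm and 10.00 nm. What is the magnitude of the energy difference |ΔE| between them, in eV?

Using E = hc/λ: E₁ = 5.2663·10^-18 J, E₂ = 1.9864·10^-17 J.
|ΔE| = |5.2663·10^-18 − 1.9864·10^-17| = 1.46·10^-17 J = 91.1 eV.

91.1 eV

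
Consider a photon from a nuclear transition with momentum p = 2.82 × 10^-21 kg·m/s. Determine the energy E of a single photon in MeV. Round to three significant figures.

5.28 MeV

(c = 2.99792458 × 10^8 m/s, 1 eV = 1.602176634 × 10^-19 J.)
Since E = pc for a photon, E = 8.454 × 10^-13 J.
Converting to MeV: E = 5.277 MeV ≈ 5.28 MeV.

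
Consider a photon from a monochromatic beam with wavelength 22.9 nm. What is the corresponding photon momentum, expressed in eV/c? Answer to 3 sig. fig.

First convert: λ = 22.9 nm = 2.29 × 10^-8 m.
Apply p = h/λ: p = 2.893 × 10^-26 kg·m/s.
Converting to eV/c: p = 54.14 eV/c ≈ 54.1 eV/c.

54.1 eV/c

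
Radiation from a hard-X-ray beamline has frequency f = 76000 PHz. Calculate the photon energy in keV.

314 keV

In SI units: f = 76000 PHz = 7.60e19 Hz.
Apply E = hf: E = 5.036e-14 J.
Converting to keV: E = 314.3 keV ≈ 314 keV.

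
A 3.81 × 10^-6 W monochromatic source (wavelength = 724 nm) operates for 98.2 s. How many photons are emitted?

Total energy: E_total = P·t = 3.81 × 10^-6 × 98.2 = 3.741 × 10^-4 J.
Per-photon energy: E = 2.744 × 10^-19 J.
N = E_total / E_photon = 1.36 × 10^15.

1.36 × 10^15 photons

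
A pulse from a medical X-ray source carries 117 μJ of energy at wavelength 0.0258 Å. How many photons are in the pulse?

1.52e9 photons

Per-photon energy: E = 7.699e-14 J (from wavelength = 0.0258 Å).
N = E_total / E_photon = 1.17e-4 J / 7.699e-14 J = 1.52e9.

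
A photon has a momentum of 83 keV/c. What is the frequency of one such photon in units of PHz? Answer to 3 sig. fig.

2.01·10^4 PHz

Convert to SI: p = 83 keV/c = 4.4358·10^-23 kg·m/s.
Since f = pc/h for a photon, f = 2.007·10^19 Hz.
Converting to PHz: f = 20070 PHz ≈ 2.01·10^4 PHz.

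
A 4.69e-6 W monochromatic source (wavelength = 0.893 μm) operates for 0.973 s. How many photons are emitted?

Total energy: E_total = P·t = 4.69e-6 × 0.973 = 4.563e-6 J.
Per-photon energy: E = 2.224e-19 J.
N = E_total / E_photon = 2.05e13.

2.05e13 photons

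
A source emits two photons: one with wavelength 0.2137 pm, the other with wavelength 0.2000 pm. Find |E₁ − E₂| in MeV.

0.397 MeV

Using E = hc/λ: E₁ = 9.2955e-13 J, E₂ = 9.9322e-13 J.
|ΔE| = |9.2955e-13 − 9.9322e-13| = 6.37e-14 J = 0.397 MeV.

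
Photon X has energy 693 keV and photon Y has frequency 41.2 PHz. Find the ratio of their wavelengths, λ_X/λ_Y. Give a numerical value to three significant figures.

λ_X = 1.789e-12 m (from energy = 693 keV, via λ = hc/E).
λ_Y = 7.277e-9 m (from frequency = 41.2 PHz, via λ = c/f).
Ratio = 1.789e-12 / 7.277e-9 = 2.46e-4.

2.46e-4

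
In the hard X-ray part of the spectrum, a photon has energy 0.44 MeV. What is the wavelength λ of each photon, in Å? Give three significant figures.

In SI units: E = 0.44 MeV = 7.0496 × 10^-14 J.
For a photon λ = hc/E, so λ = 2.818 × 10^-12 m.
Converting to Å: λ = 0.02818 Å ≈ 0.0282 Å.

0.0282 Å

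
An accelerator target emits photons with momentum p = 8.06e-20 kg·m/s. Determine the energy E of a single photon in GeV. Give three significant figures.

0.151 GeV

Use c = 2.99792458e8 m/s, 1 eV = 1.602176634e-19 J.
For a photon E = pc, so E = 2.416e-11 J.
Converting to GeV: E = 0.1508 GeV ≈ 0.151 GeV.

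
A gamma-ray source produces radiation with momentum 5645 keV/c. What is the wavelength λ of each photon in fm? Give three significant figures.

220 fm

First convert: p = 5645 keV/c = 3.0168·10^-21 kg·m/s.
For a photon λ = h/p, so λ = 2.196·10^-13 m.
Converting to fm: λ = 219.6 fm ≈ 220 fm.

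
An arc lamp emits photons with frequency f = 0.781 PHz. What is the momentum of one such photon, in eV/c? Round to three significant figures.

3.23 eV/c

(h = 6.62607015 × 10^-34 J·s, c = 2.99792458 × 10^8 m/s, 1 eV = 1.602176634 × 10^-19 J.)
In SI units: f = 0.781 PHz = 7.81 × 10^14 Hz.
The photon relation is p = hf/c, giving p = 1.726 × 10^-27 kg·m/s.
Converting to eV/c: p = 3.230 eV/c ≈ 3.23 eV/c.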